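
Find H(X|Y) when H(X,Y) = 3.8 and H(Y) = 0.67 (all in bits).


H(X|Y) = H(X,Y) - H(Y) = 3.8 - 0.67 = 3.13

3.13 bits


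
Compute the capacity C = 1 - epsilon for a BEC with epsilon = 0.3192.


C = 1 - epsilon = 1 - 0.3192 = 0.6808

0.6808 bits


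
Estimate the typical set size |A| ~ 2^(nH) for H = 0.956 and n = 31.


log2|A_typical| = nH = 31 * 0.956 = 29.636, so |A_typical| ~ 2^29.636 = 8.343e+08

8.343e+08


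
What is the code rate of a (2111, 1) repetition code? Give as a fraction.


Rate = k/n = 1/2111

1/2111


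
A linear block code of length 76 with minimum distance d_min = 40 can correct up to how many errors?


Correction capability = floor((d-1)/2) = floor((40-1)/2) = 19

19 errors


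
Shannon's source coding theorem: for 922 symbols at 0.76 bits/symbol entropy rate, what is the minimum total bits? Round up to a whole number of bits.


Minimum bits >= n * H = 922 * 0.76 = 700.72, rounded up to a whole number of bits = 701

701 bits


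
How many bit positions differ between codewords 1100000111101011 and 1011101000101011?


Count differing positions: . ^ ^ ^ ^ . ^ ^ ^ ^ . . . . . . = 8 differences

8


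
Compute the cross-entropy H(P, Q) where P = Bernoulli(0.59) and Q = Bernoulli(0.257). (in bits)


H(P,Q) = -p*log2(q) - (1-p)*log2(1-q). -0.59*log2(0.257) = 1.156494; -0.41*log2(0.743) = 0.175712. H(P,Q) = 1.156494 + 0.175712 = 1.3322

1.3322 bits


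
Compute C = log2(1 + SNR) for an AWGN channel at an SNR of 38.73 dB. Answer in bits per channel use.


SNR_linear = 10^(38.73/10) = 7464.4876; C = log2(1 + SNR_linear) = log2(1 + 7464.4876) = 12.866

12.866 bits/channel use


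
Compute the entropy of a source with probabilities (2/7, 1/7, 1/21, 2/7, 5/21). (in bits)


H = -sum(p_i * log2(p_i)). Terms: -(2/7)*log2(2/7) = 0.516387; -(1/7)*log2(1/7) = 0.401051; -(1/21)*log2(1/21) = 0.209158; -(2/7)*log2(2/7) = 0.516387; -(5/21)*log2(5/21) = 0.492950. H = 0.516387 + 0.401051 + 0.209158 + 0.516387 + 0.492950 = 2.1359

2.1359 bits


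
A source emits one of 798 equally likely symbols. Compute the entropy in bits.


H = log2(n) = log2(798) = 9.6402

9.6402 bits


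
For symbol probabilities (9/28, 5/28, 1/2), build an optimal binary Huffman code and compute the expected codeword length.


Huffman construction (repeatedly merge the two least-probable nodes; each merge adds 1 bit to every symbol beneath it): 5/28 + 9/28 = 1/2; 1/2 + 1/2 = 1. Resulting codeword lengths (in the order the probabilities were given): (2, 2, 1). L_avg = sum(p_i * l_i) = 9/28*2 + 5/28*2 + 1/2*1 = 3/2 = 1.5

1.5 bits


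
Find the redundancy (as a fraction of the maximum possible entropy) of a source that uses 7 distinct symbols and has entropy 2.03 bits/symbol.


H_max = log2(K) = log2(7) = 2.8074 bits/symbol. Redundancy = 1 - H/H_max = 1 - 2.03/2.8074 = 1 - 0.7231 = 0.2769

0.2769


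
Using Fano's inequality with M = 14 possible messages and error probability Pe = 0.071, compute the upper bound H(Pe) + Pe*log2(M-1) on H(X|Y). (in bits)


H(Pe) = -Pe*log2(Pe) - (1-Pe)*log2(1-Pe) = -0.071*log2(0.071) - 0.929*log2(0.929) = 0.270939 + 0.098706 = 0.3696. Pe*log2(M-1) = 0.071*log2(13) = 0.262731. Bound = H(Pe) + Pe*log2(M-1) = 0.270939 + 0.098706 + 0.262731 = 0.6324

0.6324 bits


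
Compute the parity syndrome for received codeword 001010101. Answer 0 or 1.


Syndrome = XOR of all bits = 0 XOR 0 XOR 1 XOR 0 XOR 1 XOR 0 XOR 1 XOR 0 XOR 1 = 0

0


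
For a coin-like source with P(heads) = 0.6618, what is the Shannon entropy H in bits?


H = -p*log2(p) - (1-p)*log2(1-p). -0.6618*log2(0.6618) = 0.394124; -0.3382*log2(0.3382) = 0.528962. H = 0.394124 + 0.528962 = 0.9231

0.9231 bits


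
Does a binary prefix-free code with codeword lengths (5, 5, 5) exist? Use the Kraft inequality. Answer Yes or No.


Kraft sum = sum(2^(-l_i)) = 0.0938, need <= 1. Result: satisfied (a binary prefix-free code with these lengths exists)

Yes


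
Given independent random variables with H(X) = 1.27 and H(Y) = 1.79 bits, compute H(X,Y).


For independent variables, H(X,Y) = H(X) + H(Y) = 1.27 + 1.79 = 3.06

3.06 bits


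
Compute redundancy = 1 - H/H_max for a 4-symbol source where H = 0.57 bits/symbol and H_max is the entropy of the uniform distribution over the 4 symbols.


H_max = log2(K) = log2(4) = 2.0 bits/symbol. Redundancy = 1 - H/H_max = 1 - 0.57/2.0 = 1 - 0.285 = 0.715

0.715


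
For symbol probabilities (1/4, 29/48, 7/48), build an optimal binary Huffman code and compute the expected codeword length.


Huffman construction (repeatedly merge the two least-probable nodes; each merge adds 1 bit to every symbol beneath it): 7/48 + 1/4 = 19/48; 19/48 + 29/48 = 1. Resulting codeword lengths (in the order the probabilities were given): (2, 1, 2). L_avg = sum(p_i * l_i) = 1/4*2 + 29/48*1 + 7/48*2 = 67/48 = 1.3958

1.3958 bits


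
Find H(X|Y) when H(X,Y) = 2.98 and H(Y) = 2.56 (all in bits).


H(X|Y) = H(X,Y) - H(Y) = 2.98 - 2.56 = 0.42

0.42 bits


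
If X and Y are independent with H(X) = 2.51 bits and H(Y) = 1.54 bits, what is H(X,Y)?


For independent variables, H(X,Y) = H(X) + H(Y) = 2.51 + 1.54 = 4.05

4.05 bits


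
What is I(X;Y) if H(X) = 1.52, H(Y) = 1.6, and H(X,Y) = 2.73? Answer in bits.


I(X;Y) = H(X) + H(Y) - H(X,Y) = 1.52 + 1.6 - 2.73 = 0.39

0.39 bits


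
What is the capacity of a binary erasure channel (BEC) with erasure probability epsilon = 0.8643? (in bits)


C = 1 - epsilon = 1 - 0.8643 = 0.1357

0.1357 bits


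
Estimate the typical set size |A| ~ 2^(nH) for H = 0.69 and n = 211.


log2|A_typical| = nH = 211 * 0.69 = 145.59, so |A_typical| ~ 2^145.59 = 6.714e+43

6.714e+43


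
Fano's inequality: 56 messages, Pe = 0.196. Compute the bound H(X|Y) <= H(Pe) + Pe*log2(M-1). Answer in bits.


H(Pe) = -Pe*log2(Pe) - (1-Pe)*log2(1-Pe) = -0.196*log2(0.196) - 0.804*log2(0.804) = 0.460811 + 0.253045 = 0.7139. Pe*log2(M-1) = 0.196*log2(55) = 1.133147. Bound = H(Pe) + Pe*log2(M-1) = 0.460811 + 0.253045 + 1.133147 = 1.847

1.847 bits


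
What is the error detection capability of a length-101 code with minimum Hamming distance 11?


Detection capability = d_min - 1 = 11 - 1 = 10

10 errors


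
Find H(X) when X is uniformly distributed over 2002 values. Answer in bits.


H = log2(n) = log2(2002) = 10.9672

10.9672 bits


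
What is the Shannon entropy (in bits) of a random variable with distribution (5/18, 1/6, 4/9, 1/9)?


H = -sum(p_i * log2(p_i)). Terms: -(5/18)*log2(5/18) = 0.513332; -(1/6)*log2(1/6) = 0.430827; -(4/9)*log2(4/9) = 0.519967; -(1/9)*log2(1/9) = 0.352214. H = 0.513332 + 0.430827 + 0.519967 + 0.352214 = 1.8163

1.8163 bits


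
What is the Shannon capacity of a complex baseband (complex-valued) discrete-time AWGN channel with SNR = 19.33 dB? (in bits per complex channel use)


SNR_linear = 10^(19.33/10) = 85.7038; C = log2(1 + SNR_linear) = log2(1 + 85.7038) = 6.438

6.438 bits/channel use


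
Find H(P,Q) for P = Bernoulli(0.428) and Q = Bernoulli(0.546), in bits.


H(P,Q) = -p*log2(q) - (1-p)*log2(1-q). -0.428*log2(0.546) = 0.373656; -0.572*log2(0.454) = 0.651643. H(P,Q) = 0.373656 + 0.651643 = 1.0253

1.0253 bits


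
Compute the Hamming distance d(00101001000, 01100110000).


Count differing positions: . ^ . . ^ ^ ^ ^ . . . = 5 differences

5


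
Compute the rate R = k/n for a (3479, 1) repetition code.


Rate = k/n = 1/3479

1/3479


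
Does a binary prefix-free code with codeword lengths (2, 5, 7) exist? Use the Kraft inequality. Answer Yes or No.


Kraft sum = sum(2^(-l_i)) = 0.2891, need <= 1. Result: satisfied (a binary prefix-free code with these lengths exists)

Yes


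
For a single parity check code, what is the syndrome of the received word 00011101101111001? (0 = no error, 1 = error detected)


Syndrome = XOR of all bits = 0 XOR 0 XOR 0 XOR 1 XOR 1 XOR 1 XOR 0 XOR 1 XOR 1 XOR 0 XOR 1 XOR 1 XOR 1 XOR 1 XOR 0 XOR 0 XOR 1 = 0

0


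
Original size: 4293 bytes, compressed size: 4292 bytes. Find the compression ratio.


Ratio = original / compressed = 4293 / 4292 = 1.0002

1.0002


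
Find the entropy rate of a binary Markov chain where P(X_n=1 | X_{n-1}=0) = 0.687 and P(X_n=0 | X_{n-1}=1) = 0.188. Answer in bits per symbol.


Stationary distribution: pi_0 = p10/(p01+p10) = 0.2149, pi_1 = 0.7851. Entropy rate H' = pi_0*H(p01) + pi_1*H(p10) = 0.2149*0.8966 + 0.7851*0.6973 = 0.7401

0.7401 bits/symbol


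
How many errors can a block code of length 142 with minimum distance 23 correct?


Correction capability = floor((d-1)/2) = floor((23-1)/2) = 11

11 errors


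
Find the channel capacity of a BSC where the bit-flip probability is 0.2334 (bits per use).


H(p) = -p*log2(p) - (1-p)*log2(1-p) = -0.2334*log2(0.2334) - 0.7666*log2(0.7666) = 0.489935 + 0.293956 = 0.7839. C = 1 - H(p) = 1 - 0.7839 = 0.2161

0.2161 bits


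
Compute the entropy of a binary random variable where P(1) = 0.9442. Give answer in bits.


H = -p*log2(p) - (1-p)*log2(1-p). -0.9442*log2(0.9442) = 0.078213; -0.0558*log2(0.0558) = 0.232328. H = 0.078213 + 0.232328 = 0.3105

0.3105 bits


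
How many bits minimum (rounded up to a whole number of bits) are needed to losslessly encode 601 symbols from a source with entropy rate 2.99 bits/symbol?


Minimum bits >= n * H = 601 * 2.99 = 1796.99, rounded up to a whole number of bits = 1797

1797 bits


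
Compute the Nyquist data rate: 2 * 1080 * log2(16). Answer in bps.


Rate = 2 * B * log2(M) = 2 * 1080 * 4.0 = 8640.0

8640.0 bps


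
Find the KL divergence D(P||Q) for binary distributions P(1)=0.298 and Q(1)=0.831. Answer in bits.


KL = p*log2(p/q) + (1-p)*log2((1-p)/(1-q)) = 0.298*log2(0.298/0.831) + 0.702*log2(0.702/0.169) = 1.0013

1.0013 bits


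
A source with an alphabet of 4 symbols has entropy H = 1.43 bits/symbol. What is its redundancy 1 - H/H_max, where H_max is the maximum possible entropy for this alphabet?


H_max = log2(K) = log2(4) = 2.0 bits/symbol. Redundancy = 1 - H/H_max = 1 - 1.43/2.0 = 1 - 0.715 = 0.285

0.285


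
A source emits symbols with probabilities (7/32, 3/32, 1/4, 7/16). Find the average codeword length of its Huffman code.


Huffman construction (repeatedly merge the two least-probable nodes; each merge adds 1 bit to every symbol beneath it): 3/32 + 7/32 = 5/16; 1/4 + 5/16 = 9/16; 7/16 + 9/16 = 1. Resulting codeword lengths (in the order the probabilities were given): (3, 3, 2, 1). L_avg = sum(p_i * l_i) = 7/32*3 + 3/32*3 + 1/4*2 + 7/16*1 = 15/8 = 1.875

1.875 bits


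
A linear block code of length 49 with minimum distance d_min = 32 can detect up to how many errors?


Detection capability = d_min - 1 = 32 - 1 = 31

31 errors


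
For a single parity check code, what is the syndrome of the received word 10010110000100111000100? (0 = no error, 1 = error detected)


Syndrome = XOR of all bits = 1 XOR 0 XOR 0 XOR 1 XOR 0 XOR 1 XOR 1 XOR 0 XOR 0 XOR 0 XOR 0 XOR 1 XOR 0 XOR 0 XOR 1 XOR 1 XOR 1 XOR 0 XOR 0 XOR 0 XOR 1 XOR 0 XOR 0 = 1

1


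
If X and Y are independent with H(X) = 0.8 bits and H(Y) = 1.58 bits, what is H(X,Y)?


For independent variables, H(X,Y) = H(X) + H(Y) = 0.8 + 1.58 = 2.38

2.38 bits


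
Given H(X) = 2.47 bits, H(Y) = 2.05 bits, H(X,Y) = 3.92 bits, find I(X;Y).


I(X;Y) = H(X) + H(Y) - H(X,Y) = 2.47 + 2.05 - 3.92 = 0.6

0.6 bits


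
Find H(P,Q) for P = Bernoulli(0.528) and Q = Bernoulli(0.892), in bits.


H(P,Q) = -p*log2(q) - (1-p)*log2(1-q). -0.528*log2(0.892) = 0.087059; -0.472*log2(0.108) = 1.515543. H(P,Q) = 0.087059 + 1.515543 = 1.6026

1.6026 bits


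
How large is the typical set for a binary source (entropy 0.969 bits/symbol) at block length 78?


log2|A_typical| = nH = 78 * 0.969 = 75.582, so |A_typical| ~ 2^75.582 = 5.655e+22

5.655e+22


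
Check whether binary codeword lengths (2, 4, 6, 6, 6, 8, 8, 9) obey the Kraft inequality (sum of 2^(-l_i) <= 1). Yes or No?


Kraft sum = sum(2^(-l_i)) = 0.3691, need <= 1. Result: satisfied (a binary prefix-free code with these lengths exists)

Yes


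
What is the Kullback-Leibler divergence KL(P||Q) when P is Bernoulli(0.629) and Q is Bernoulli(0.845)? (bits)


KL = p*log2(p/q) + (1-p)*log2((1-p)/(1-q)) = 0.629*log2(0.629/0.845) + 0.371*log2(0.371/0.155) = 0.1993

0.1993 bits


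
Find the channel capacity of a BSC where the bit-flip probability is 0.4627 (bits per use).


H(p) = -p*log2(p) - (1-p)*log2(1-p) = -0.4627*log2(0.4627) - 0.5373*log2(0.5373) = 0.514453 + 0.481528 = 0.996. C = 1 - H(p) = 1 - 0.996 = 0.004

0.004 bits


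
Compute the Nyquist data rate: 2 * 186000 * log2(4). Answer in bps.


Rate = 2 * B * log2(M) = 2 * 186000 * 2.0 = 744000.0

744000.0 bps


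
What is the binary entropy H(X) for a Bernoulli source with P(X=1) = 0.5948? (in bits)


H = -p*log2(p) - (1-p)*log2(1-p). -0.5948*log2(0.5948) = 0.445817; -0.4052*log2(0.4052) = 0.528095. H = 0.445817 + 0.528095 = 0.9739

0.9739 bits


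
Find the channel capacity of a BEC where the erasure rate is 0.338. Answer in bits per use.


C = 1 - epsilon = 1 - 0.338 = 0.662

0.662 bits


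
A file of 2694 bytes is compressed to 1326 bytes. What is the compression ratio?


Ratio = original / compressed = 2694 / 1326 = 2.0317

2.0317


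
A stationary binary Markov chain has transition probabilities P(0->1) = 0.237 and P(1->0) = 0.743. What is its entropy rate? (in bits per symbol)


Stationary distribution: pi_0 = p10/(p01+p10) = 0.7582, pi_1 = 0.2418. Entropy rate H' = pi_0*H(p01) + pi_1*H(p10) = 0.7582*0.79 + 0.2418*0.8222 = 0.7978

0.7978 bits/symbol


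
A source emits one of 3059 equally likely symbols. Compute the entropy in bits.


H = log2(n) = log2(3059) = 11.5788

11.5788 bits


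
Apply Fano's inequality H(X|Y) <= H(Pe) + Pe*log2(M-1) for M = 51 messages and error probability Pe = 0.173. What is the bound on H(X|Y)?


H(Pe) = -Pe*log2(Pe) - (1-Pe)*log2(1-Pe) = -0.173*log2(0.173) - 0.827*log2(0.827) = 0.437890 + 0.226632 = 0.6645. Pe*log2(M-1) = 0.173*log2(50) = 0.976387. Bound = H(Pe) + Pe*log2(M-1) = 0.437890 + 0.226632 + 0.976387 = 1.6409

1.6409 bits


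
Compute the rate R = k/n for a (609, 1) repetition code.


Rate = k/n = 1/609

1/609


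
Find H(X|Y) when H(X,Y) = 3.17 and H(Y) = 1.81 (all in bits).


H(X|Y) = H(X,Y) - H(Y) = 3.17 - 1.81 = 1.36

1.36 bits


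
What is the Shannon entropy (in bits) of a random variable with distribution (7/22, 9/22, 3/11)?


H = -sum(p_i * log2(p_i)). Terms: -(7/22)*log2(7/22) = 0.525661; -(9/22)*log2(9/22) = 0.527525; -(3/11)*log2(3/11) = 0.511219. H = 0.525661 + 0.527525 + 0.511219 = 1.5644

1.5644 bits


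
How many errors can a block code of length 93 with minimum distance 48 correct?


Correction capability = floor((d-1)/2) = floor((48-1)/2) = 23

23 errors


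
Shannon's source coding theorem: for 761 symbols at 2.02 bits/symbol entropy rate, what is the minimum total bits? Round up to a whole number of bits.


Minimum bits >= n * H = 761 * 2.02 = 1537.22, rounded up to a whole number of bits = 1538

1538 bits


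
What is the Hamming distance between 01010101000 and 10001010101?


Count differing positions: ^ ^ . ^ ^ ^ ^ ^ ^ . ^ = 9 differences

9


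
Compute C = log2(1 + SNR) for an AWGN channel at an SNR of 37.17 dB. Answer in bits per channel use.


SNR_linear = 10^(37.17/10) = 5211.9471; C = log2(1 + SNR_linear) = log2(1 + 5211.9471) = 12.3479

12.3479 bits/channel use


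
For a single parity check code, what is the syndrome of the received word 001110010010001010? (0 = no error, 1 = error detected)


Syndrome = XOR of all bits = 0 XOR 0 XOR 1 XOR 1 XOR 1 XOR 0 XOR 0 XOR 1 XOR 0 XOR 0 XOR 1 XOR 0 XOR 0 XOR 0 XOR 1 XOR 0 XOR 1 XOR 0 = 1

1


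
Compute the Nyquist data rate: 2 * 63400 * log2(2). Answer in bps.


Rate = 2 * B * log2(M) = 2 * 63400 * 1.0 = 126800.0

126800.0 bps


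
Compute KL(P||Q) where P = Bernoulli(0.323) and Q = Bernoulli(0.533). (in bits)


KL = p*log2(p/q) + (1-p)*log2((1-p)/(1-q)) = 0.323*log2(0.323/0.533) + 0.677*log2(0.677/0.467) = 0.1293

0.1293 bits


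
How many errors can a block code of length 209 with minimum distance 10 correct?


Correction capability = floor((d-1)/2) = floor((10-1)/2) = 4

4 errors


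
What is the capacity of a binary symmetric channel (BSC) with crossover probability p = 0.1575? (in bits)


H(p) = -p*log2(p) - (1-p)*log2(1-p) = -0.1575*log2(0.1575) - 0.8425*log2(0.8425) = 0.419986 + 0.208309 = 0.6283. C = 1 - H(p) = 1 - 0.6283 = 0.3717

0.3717 bits


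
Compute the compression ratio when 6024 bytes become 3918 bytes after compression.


Ratio = original / compressed = 6024 / 3918 = 1.5375

1.5375


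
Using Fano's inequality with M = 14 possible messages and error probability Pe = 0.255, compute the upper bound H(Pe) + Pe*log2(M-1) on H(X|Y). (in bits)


H(Pe) = -Pe*log2(Pe) - (1-Pe)*log2(1-Pe) = -0.255*log2(0.255) - 0.745*log2(0.745) = 0.502715 + 0.316392 = 0.8191. Pe*log2(M-1) = 0.255*log2(13) = 0.943612. Bound = H(Pe) + Pe*log2(M-1) = 0.502715 + 0.316392 + 0.943612 = 1.7627

1.7627 bits


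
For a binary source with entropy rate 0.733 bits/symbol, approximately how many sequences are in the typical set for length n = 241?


log2|A_typical| = nH = 241 * 0.733 = 176.653, so |A_typical| ~ 2^176.653 = 1.506e+53

1.506e+53


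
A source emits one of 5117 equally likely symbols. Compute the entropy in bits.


H = log2(n) = log2(5117) = 12.3211

12.3211 bits


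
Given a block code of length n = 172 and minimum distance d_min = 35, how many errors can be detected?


Detection capability = d_min - 1 = 35 - 1 = 34

34 errors


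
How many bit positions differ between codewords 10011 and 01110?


Count differing positions: ^ ^ ^ . ^ = 4 differences

4


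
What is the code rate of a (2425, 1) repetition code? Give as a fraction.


Rate = k/n = 1/2425

1/2425


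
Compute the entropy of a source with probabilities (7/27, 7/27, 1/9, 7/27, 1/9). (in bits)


H = -sum(p_i * log2(p_i)). Terms: -(7/27)*log2(7/27) = 0.504916; -(7/27)*log2(7/27) = 0.504916; -(1/9)*log2(1/9) = 0.352214; -(7/27)*log2(7/27) = 0.504916; -(1/9)*log2(1/9) = 0.352214. H = 0.504916 + 0.504916 + 0.352214 + 0.504916 + 0.352214 = 2.2192

2.2192 bits


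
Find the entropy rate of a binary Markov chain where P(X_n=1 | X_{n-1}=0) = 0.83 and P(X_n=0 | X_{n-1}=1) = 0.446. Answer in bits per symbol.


Stationary distribution: pi_0 = p10/(p01+p10) = 0.3495, pi_1 = 0.6505. Entropy rate H' = pi_0*H(p01) + pi_1*H(p10) = 0.3495*0.6577 + 0.6505*0.9916 = 0.8749

0.8749 bits/symbol


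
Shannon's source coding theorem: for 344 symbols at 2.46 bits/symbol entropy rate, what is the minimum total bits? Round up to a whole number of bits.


Minimum bits >= n * H = 344 * 2.46 = 846.24, rounded up to a whole number of bits = 847

847 bits


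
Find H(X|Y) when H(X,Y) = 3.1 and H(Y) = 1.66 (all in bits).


H(X|Y) = H(X,Y) - H(Y) = 3.1 - 1.66 = 1.44

1.44 bits


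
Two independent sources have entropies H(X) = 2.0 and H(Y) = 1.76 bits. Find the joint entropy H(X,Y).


For independent variables, H(X,Y) = H(X) + H(Y) = 2.0 + 1.76 = 3.76

3.76 bits


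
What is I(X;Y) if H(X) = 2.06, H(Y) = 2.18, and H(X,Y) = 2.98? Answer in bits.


I(X;Y) = H(X) + H(Y) - H(X,Y) = 2.06 + 2.18 - 2.98 = 1.26

1.26 bits


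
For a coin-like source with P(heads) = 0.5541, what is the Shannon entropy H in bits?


H = -p*log2(p) - (1-p)*log2(1-p). -0.5541*log2(0.5541) = 0.471972; -0.4459*log2(0.4459) = 0.519566. H = 0.471972 + 0.519566 = 0.9915

0.9915 bits


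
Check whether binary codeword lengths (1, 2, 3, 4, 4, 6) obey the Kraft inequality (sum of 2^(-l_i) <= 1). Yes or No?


Kraft sum = sum(2^(-l_i)) = 1.0156, need <= 1. Result: violated (a binary prefix-free code with these lengths cannot exist)

No


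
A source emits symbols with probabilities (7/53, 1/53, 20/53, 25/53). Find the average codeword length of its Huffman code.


Huffman construction (repeatedly merge the two least-probable nodes; each merge adds 1 bit to every symbol beneath it): 1/53 + 7/53 = 8/53; 8/53 + 20/53 = 28/53; 25/53 + 28/53 = 1. Resulting codeword lengths (in the order the probabilities were given): (3, 3, 2, 1). L_avg = sum(p_i * l_i) = 7/53*3 + 1/53*3 + 20/53*2 + 25/53*1 = 89/53 = 1.6792

1.6792 bits


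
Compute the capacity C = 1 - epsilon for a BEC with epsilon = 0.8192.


C = 1 - epsilon = 1 - 0.8192 = 0.1808

0.1808 bits


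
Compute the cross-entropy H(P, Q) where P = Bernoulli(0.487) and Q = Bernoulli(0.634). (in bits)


H(P,Q) = -p*log2(q) - (1-p)*log2(1-q). -0.487*log2(0.634) = 0.320176; -0.513*log2(0.366) = 0.743893. H(P,Q) = 0.320176 + 0.743893 = 1.0641

1.0641 bits


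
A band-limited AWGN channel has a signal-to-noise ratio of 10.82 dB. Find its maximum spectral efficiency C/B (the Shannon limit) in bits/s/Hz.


SNR_linear = 10^(10.82/10) = 12.0781; C/B = log2(1 + SNR_linear) = log2(1 + 12.0781) = 3.7091

3.7091 bits/s/Hz


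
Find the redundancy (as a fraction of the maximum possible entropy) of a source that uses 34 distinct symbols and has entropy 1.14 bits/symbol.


H_max = log2(K) = log2(34) = 5.0875 bits/symbol. Redundancy = 1 - H/H_max = 1 - 1.14/5.0875 = 1 - 0.2241 = 0.7759

0.7759


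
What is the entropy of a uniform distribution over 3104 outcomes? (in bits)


H = log2(n) = log2(3104) = 11.5999

11.5999 bits


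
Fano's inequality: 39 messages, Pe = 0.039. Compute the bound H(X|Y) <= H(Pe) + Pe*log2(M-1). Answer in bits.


H(Pe) = -Pe*log2(Pe) - (1-Pe)*log2(1-Pe) = -0.039*log2(0.039) - 0.961*log2(0.961) = 0.182535 + 0.055153 = 0.2377. Pe*log2(M-1) = 0.039*log2(38) = 0.204669. Bound = H(Pe) + Pe*log2(M-1) = 0.182535 + 0.055153 + 0.204669 = 0.4424

0.4424 bits


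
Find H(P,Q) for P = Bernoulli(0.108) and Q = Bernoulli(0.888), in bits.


H(P,Q) = -p*log2(q) - (1-p)*log2(1-q). -0.108*log2(0.888) = 0.018508; -0.892*log2(0.112) = 2.817319. H(P,Q) = 0.018508 + 2.817319 = 2.8358

2.8358 bits


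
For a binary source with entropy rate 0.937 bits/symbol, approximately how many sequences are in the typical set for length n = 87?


log2|A_typical| = nH = 87 * 0.937 = 81.519, so |A_typical| ~ 2^81.519 = 3.465e+24

3.465e+24


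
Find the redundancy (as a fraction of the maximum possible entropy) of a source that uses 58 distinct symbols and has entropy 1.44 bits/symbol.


H_max = log2(K) = log2(58) = 5.858 bits/symbol. Redundancy = 1 - H/H_max = 1 - 1.44/5.858 = 1 - 0.2458 = 0.7542

0.7542


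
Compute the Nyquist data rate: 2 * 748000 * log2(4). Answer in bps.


Rate = 2 * B * log2(M) = 2 * 748000 * 2.0 = 2992000.0

2992000.0 bps


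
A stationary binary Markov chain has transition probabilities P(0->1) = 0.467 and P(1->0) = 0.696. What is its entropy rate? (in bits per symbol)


Stationary distribution: pi_0 = p10/(p01+p10) = 0.5985, pi_1 = 0.4015. Entropy rate H' = pi_0*H(p01) + pi_1*H(p10) = 0.5985*0.9969 + 0.4015*0.8861 = 0.9524

0.9524 bits/symbol


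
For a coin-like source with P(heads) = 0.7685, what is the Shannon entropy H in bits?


H = -p*log2(p) - (1-p)*log2(1-p). -0.7685*log2(0.7685) = 0.291940; -0.2315*log2(0.2315) = 0.488677. H = 0.291940 + 0.488677 = 0.7806

0.7806 bits


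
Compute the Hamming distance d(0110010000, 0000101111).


Count differing positions: . ^ ^ . ^ ^ ^ ^ ^ ^ = 8 differences

8


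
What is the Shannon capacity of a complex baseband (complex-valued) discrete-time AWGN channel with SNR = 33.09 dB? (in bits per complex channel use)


SNR_linear = 10^(33.09/10) = 2037.0421; C = log2(1 + SNR_linear) = log2(1 + 2037.0421) = 10.993

10.993 bits/channel use


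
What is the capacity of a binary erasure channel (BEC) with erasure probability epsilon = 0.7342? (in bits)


C = 1 - epsilon = 1 - 0.7342 = 0.2658

0.2658 bits


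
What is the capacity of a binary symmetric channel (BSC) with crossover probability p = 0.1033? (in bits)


H(p) = -p*log2(p) - (1-p)*log2(1-p) = -0.1033*log2(0.1033) - 0.8967*log2(0.8967) = 0.338317 + 0.141053 = 0.4794. C = 1 - H(p) = 1 - 0.4794 = 0.5206

0.5206 bits


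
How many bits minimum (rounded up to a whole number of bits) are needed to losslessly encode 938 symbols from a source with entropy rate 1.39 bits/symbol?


Minimum bits >= n * H = 938 * 1.39 = 1303.82, rounded up to a whole number of bits = 1304

1304 bits


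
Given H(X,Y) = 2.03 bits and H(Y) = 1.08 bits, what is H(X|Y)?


H(X|Y) = H(X,Y) - H(Y) = 2.03 - 1.08 = 0.95

0.95 bits


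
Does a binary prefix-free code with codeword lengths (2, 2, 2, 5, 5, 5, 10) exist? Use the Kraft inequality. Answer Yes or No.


Kraft sum = sum(2^(-l_i)) = 0.8447, need <= 1. Result: satisfied (a binary prefix-free code with these lengths exists)

Yes


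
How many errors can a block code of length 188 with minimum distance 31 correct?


Correction capability = floor((d-1)/2) = floor((31-1)/2) = 15

15 errors


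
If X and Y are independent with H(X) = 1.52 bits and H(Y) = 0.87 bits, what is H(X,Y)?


For independent variables, H(X,Y) = H(X) + H(Y) = 1.52 + 0.87 = 2.39

2.39 bits


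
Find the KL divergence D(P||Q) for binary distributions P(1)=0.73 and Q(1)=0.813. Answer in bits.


KL = p*log2(p/q) + (1-p)*log2((1-p)/(1-q)) = 0.73*log2(0.73/0.813) + 0.27*log2(0.27/0.187) = 0.0297

0.0297 bits


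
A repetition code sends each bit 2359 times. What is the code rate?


Rate = k/n = 1/2359

1/2359


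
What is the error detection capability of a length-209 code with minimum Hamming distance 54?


Detection capability = d_min - 1 = 54 - 1 = 53

53 errors


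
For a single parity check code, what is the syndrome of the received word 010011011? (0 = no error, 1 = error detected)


Syndrome = XOR of all bits = 0 XOR 1 XOR 0 XOR 0 XOR 1 XOR 1 XOR 0 XOR 1 XOR 1 = 1

1


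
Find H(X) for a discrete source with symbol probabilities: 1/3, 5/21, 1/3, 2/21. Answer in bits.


H = -sum(p_i * log2(p_i)). Terms: -(1/3)*log2(1/3) = 0.528321; -(5/21)*log2(5/21) = 0.492950; -(1/3)*log2(1/3) = 0.528321; -(2/21)*log2(2/21) = 0.323078. H = 0.528321 + 0.492950 + 0.528321 + 0.323078 = 1.8727

1.8727 bits


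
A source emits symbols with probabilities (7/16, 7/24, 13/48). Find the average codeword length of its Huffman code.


Huffman construction (repeatedly merge the two least-probable nodes; each merge adds 1 bit to every symbol beneath it): 13/48 + 7/24 = 9/16; 7/16 + 9/16 = 1. Resulting codeword lengths (in the order the probabilities were given): (1, 2, 2). L_avg = sum(p_i * l_i) = 7/16*1 + 7/24*2 + 13/48*2 = 25/16 = 1.5625

1.5625 bits


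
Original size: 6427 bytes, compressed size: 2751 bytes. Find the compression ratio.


Ratio = original / compressed = 6427 / 2751 = 2.3362

2.3362


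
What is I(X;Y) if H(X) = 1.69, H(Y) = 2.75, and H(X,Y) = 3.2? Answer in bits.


I(X;Y) = H(X) + H(Y) - H(X,Y) = 1.69 + 2.75 - 3.2 = 1.24

1.24 bits


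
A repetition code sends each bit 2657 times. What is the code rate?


Rate = k/n = 1/2657

1/2657


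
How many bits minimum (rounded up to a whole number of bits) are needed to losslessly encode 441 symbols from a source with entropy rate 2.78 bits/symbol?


Minimum bits >= n * H = 441 * 2.78 = 1225.98, rounded up to a whole number of bits = 1226

1226 bits


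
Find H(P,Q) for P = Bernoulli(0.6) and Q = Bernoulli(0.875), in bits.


H(P,Q) = -p*log2(q) - (1-p)*log2(1-q). -0.6*log2(0.875) = 0.115587; -0.4*log2(0.125) = 1.200000. H(P,Q) = 0.115587 + 1.200000 = 1.3156

1.3156 bits


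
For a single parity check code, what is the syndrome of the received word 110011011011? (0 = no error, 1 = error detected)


Syndrome = XOR of all bits = 1 XOR 1 XOR 0 XOR 0 XOR 1 XOR 1 XOR 0 XOR 1 XOR 1 XOR 0 XOR 1 XOR 1 = 0

0


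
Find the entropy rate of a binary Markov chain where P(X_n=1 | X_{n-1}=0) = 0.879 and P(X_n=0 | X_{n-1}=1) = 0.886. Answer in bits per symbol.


Stationary distribution: pi_0 = p10/(p01+p10) = 0.502, pi_1 = 0.498. Entropy rate H' = pi_0*H(p01) + pi_1*H(p10) = 0.502*0.5322 + 0.498*0.5119 = 0.5221

0.5221 bits/symbol


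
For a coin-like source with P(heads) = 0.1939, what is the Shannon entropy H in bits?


H = -p*log2(p) - (1-p)*log2(1-p). -0.1939*log2(0.1939) = 0.458887; -0.8061*log2(0.8061) = 0.250672. H = 0.458887 + 0.250672 = 0.7096

0.7096 bits


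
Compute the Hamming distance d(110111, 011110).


Count differing positions: ^ . ^ . . ^ = 3 differences

3


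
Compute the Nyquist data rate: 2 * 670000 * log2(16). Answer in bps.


Rate = 2 * B * log2(M) = 2 * 670000 * 4.0 = 5360000.0

5360000.0 bps


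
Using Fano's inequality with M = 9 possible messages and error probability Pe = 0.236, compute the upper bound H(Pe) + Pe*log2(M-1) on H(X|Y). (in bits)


H(Pe) = -Pe*log2(Pe) - (1-Pe)*log2(1-Pe) = -0.236*log2(0.236) - 0.764*log2(0.764) = 0.491621 + 0.296704 = 0.7883. Pe*log2(M-1) = 0.236*log2(8) = 0.708000. Bound = H(Pe) + Pe*log2(M-1) = 0.491621 + 0.296704 + 0.708000 = 1.4963

1.4963 bits


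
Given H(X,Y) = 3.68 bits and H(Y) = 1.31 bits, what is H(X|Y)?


H(X|Y) = H(X,Y) - H(Y) = 3.68 - 1.31 = 2.37

2.37 bits


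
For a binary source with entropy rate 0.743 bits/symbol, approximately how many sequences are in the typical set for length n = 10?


log2|A_typical| = nH = 10 * 0.743 = 7.43, so |A_typical| ~ 2^7.43 = 1.724e+02

1.724e+02


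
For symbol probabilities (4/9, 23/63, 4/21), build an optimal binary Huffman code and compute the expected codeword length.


Huffman construction (repeatedly merge the two least-probable nodes; each merge adds 1 bit to every symbol beneath it): 4/21 + 23/63 = 5/9; 4/9 + 5/9 = 1. Resulting codeword lengths (in the order the probabilities were given): (1, 2, 2). L_avg = sum(p_i * l_i) = 4/9*1 + 23/63*2 + 4/21*2 = 14/9 = 1.5556

1.5556 bits


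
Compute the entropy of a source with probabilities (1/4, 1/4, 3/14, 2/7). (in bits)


H = -sum(p_i * log2(p_i)). Terms: -(1/4)*log2(1/4) = 0.500000; -(1/4)*log2(1/4) = 0.500000; -(3/14)*log2(3/14) = 0.476227; -(2/7)*log2(2/7) = 0.516387. H = 0.500000 + 0.500000 + 0.476227 + 0.516387 = 1.9926

1.9926 bits


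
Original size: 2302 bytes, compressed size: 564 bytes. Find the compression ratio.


Ratio = original / compressed = 2302 / 564 = 4.0816

4.0816


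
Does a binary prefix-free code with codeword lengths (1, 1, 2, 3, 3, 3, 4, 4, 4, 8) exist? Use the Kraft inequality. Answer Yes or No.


Kraft sum = sum(2^(-l_i)) = 1.8164, need <= 1. Result: violated (a binary prefix-free code with these lengths cannot exist)

No


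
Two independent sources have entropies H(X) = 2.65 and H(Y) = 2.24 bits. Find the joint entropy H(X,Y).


For independent variables, H(X,Y) = H(X) + H(Y) = 2.65 + 2.24 = 4.89

4.89 bits


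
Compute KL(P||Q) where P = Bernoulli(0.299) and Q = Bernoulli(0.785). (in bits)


KL = p*log2(p/q) + (1-p)*log2((1-p)/(1-q)) = 0.299*log2(0.299/0.785) + 0.701*log2(0.701/0.215) = 0.7789

0.7789 bits


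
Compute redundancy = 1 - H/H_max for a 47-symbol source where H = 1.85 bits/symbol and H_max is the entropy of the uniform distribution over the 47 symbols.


H_max = log2(K) = log2(47) = 5.5546 bits/symbol. Redundancy = 1 - H/H_max = 1 - 1.85/5.5546 = 1 - 0.3331 = 0.6669

0.6669


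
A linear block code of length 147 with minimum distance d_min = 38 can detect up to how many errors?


Detection capability = d_min - 1 = 38 - 1 = 37

37 errors


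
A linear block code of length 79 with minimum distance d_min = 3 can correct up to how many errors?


Correction capability = floor((d-1)/2) = floor((3-1)/2) = 1

1 errors


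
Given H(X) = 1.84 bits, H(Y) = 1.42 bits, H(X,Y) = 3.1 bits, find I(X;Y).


I(X;Y) = H(X) + H(Y) - H(X,Y) = 1.84 + 1.42 - 3.1 = 0.16

0.16 bits


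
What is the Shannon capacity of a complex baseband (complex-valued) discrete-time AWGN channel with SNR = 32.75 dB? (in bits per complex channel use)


SNR_linear = 10^(32.75/10) = 1883.6491; C = log2(1 + SNR_linear) = log2(1 + 1883.6491) = 10.8801

10.8801 bits/channel use


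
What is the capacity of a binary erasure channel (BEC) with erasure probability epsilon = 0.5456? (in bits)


C = 1 - epsilon = 1 - 0.5456 = 0.4544

0.4544 bits


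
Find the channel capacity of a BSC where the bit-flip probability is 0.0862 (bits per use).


H(p) = -p*log2(p) - (1-p)*log2(1-p) = -0.0862*log2(0.0862) - 0.9138*log2(0.9138) = 0.304818 + 0.118839 = 0.4237. C = 1 - H(p) = 1 - 0.4237 = 0.5763

0.5763 bits


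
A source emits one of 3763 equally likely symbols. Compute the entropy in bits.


H = log2(n) = log2(3763) = 11.8777

11.8777 bits


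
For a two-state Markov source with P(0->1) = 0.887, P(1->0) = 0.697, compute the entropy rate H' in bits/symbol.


Stationary distribution: pi_0 = p10/(p01+p10) = 0.44, pi_1 = 0.56. Entropy rate H' = pi_0*H(p01) + pi_1*H(p10) = 0.44*0.5089 + 0.56*0.8849 = 0.7195

0.7195 bits/symbol


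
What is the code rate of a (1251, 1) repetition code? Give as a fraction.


Rate = k/n = 1/1251

1/1251


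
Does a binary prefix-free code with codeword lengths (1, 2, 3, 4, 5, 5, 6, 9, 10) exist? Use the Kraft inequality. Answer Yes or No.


Kraft sum = sum(2^(-l_i)) = 1.0186, need <= 1. Result: violated (a binary prefix-free code with these lengths cannot exist)

No


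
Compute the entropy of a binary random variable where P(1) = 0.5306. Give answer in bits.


H = -p*log2(p) - (1-p)*log2(1-p). -0.5306*log2(0.5306) = 0.485129; -0.4694*log2(0.4694) = 0.512167. H = 0.485129 + 0.512167 = 0.9973

0.9973 bits


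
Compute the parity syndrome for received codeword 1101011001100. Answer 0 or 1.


Syndrome = XOR of all bits = 1 XOR 1 XOR 0 XOR 1 XOR 0 XOR 1 XOR 1 XOR 0 XOR 0 XOR 1 XOR 1 XOR 0 XOR 0 = 1

1


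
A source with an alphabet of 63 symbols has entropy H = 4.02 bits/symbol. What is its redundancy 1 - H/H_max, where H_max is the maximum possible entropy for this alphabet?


H_max = log2(K) = log2(63) = 5.9773 bits/symbol. Redundancy = 1 - H/H_max = 1 - 4.02/5.9773 = 1 - 0.6725 = 0.3275

0.3275


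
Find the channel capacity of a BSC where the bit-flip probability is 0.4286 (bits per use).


H(p) = -p*log2(p) - (1-p)*log2(1-p) = -0.4286*log2(0.4286) - 0.5714*log2(0.5714) = 0.523876 + 0.461364 = 0.9852. C = 1 - H(p) = 1 - 0.9852 = 0.0148

0.0148 bits


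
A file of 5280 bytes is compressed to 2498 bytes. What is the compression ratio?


Ratio = original / compressed = 5280 / 2498 = 2.1137

2.1137


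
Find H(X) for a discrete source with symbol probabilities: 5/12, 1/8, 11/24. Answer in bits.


H = -sum(p_i * log2(p_i)). Terms: -(5/12)*log2(5/12) = 0.526264; -(1/8)*log2(1/8) = 0.375000; -(11/24)*log2(11/24) = 0.515868. H = 0.526264 + 0.375000 + 0.515868 = 1.4171

1.4171 bits


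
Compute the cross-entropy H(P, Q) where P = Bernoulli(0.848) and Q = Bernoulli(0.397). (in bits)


H(P,Q) = -p*log2(q) - (1-p)*log2(1-q). -0.848*log2(0.397) = 1.130205; -0.152*log2(0.603) = 0.110925. H(P,Q) = 1.130205 + 0.110925 = 1.2411

1.2411 bits


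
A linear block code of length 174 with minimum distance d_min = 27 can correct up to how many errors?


Correction capability = floor((d-1)/2) = floor((27-1)/2) = 13

13 errors


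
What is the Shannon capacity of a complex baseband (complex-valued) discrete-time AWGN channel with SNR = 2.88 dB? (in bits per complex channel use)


SNR_linear = 10^(2.88/10) = 1.9409; C = log2(1 + SNR_linear) = log2(1 + 1.9409) = 1.5563

1.5563 bits/channel use


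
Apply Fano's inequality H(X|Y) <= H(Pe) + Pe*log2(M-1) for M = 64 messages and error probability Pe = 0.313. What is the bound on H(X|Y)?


H(Pe) = -Pe*log2(Pe) - (1-Pe)*log2(1-Pe) = -0.313*log2(0.313) - 0.687*log2(0.687) = 0.524515 + 0.372092 = 0.8966. Pe*log2(M-1) = 0.313*log2(63) = 1.870889. Bound = H(Pe) + Pe*log2(M-1) = 0.524515 + 0.372092 + 1.870889 = 2.7675

2.7675 bits


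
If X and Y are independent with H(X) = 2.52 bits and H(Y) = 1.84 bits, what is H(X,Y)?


For independent variables, H(X,Y) = H(X) + H(Y) = 2.52 + 1.84 = 4.36

4.36 bits


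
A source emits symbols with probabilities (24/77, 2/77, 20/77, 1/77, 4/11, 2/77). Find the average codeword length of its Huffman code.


Huffman construction (repeatedly merge the two least-probable nodes; each merge adds 1 bit to every symbol beneath it): 1/77 + 2/77 = 3/77; 2/77 + 3/77 = 5/77; 5/77 + 20/77 = 25/77; 24/77 + 25/77 = 7/11; 4/11 + 7/11 = 1. Resulting codeword lengths (in the order the probabilities were given): (2, 5, 3, 5, 1, 4). L_avg = sum(p_i * l_i) = 24/77*2 + 2/77*5 + 20/77*3 + 1/77*5 + 4/11*1 + 2/77*4 = 159/77 = 2.0649

2.0649 bits


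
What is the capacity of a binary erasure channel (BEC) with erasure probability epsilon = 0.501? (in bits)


C = 1 - epsilon = 1 - 0.501 = 0.499

0.499 bits


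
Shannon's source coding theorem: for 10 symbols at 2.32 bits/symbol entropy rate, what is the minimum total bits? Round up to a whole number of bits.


Minimum bits >= n * H = 10 * 2.32 = 23.2, rounded up to a whole number of bits = 24

24 bits


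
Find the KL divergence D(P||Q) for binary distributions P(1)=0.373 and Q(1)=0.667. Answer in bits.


KL = p*log2(p/q) + (1-p)*log2((1-p)/(1-q)) = 0.373*log2(0.373/0.667) + 0.627*log2(0.627/0.333) = 0.2597

0.2597 bits


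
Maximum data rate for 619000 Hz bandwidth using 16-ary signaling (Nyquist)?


Rate = 2 * B * log2(M) = 2 * 619000 * 4.0 = 4952000.0

4952000.0 bps


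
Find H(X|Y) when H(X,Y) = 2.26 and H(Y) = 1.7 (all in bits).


H(X|Y) = H(X,Y) - H(Y) = 2.26 - 1.7 = 0.56

0.56 bits


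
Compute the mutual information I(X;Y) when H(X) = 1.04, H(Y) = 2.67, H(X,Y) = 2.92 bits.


I(X;Y) = H(X) + H(Y) - H(X,Y) = 1.04 + 2.67 - 2.92 = 0.79

0.79 bits


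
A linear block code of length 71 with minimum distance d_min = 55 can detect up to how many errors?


Detection capability = d_min - 1 = 55 - 1 = 54

54 errors


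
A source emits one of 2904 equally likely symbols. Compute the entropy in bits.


H = log2(n) = log2(2904) = 11.5038

11.5038 bits


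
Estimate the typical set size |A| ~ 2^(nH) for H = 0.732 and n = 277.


log2|A_typical| = nH = 277 * 0.732 = 202.764, so |A_typical| ~ 2^202.764 = 1.092e+61

1.092e+61


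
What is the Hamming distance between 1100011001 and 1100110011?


Count differing positions: . . . . ^ . ^ . ^ . = 3 differences

3


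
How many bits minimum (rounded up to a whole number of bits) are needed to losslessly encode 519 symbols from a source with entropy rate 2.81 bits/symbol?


Minimum bits >= n * H = 519 * 2.81 = 1458.39, rounded up to a whole number of bits = 1459

1459 bits


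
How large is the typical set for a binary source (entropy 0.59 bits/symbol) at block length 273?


log2|A_typical| = nH = 273 * 0.59 = 161.07, so |A_typical| ~ 2^161.07 = 3.068e+48

3.068e+48


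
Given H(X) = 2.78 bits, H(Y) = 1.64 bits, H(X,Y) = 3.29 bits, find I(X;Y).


I(X;Y) = H(X) + H(Y) - H(X,Y) = 2.78 + 1.64 - 3.29 = 1.13

1.13 bits


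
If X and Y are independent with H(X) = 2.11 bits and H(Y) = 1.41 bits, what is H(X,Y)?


For independent variables, H(X,Y) = H(X) + H(Y) = 2.11 + 1.41 = 3.52

3.52 bits


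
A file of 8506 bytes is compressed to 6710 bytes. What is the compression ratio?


Ratio = original / compressed = 8506 / 6710 = 1.2677

1.2677


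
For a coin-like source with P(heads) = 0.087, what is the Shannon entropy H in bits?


H = -p*log2(p) - (1-p)*log2(1-p). -0.087*log2(0.087) = 0.306487; -0.913*log2(0.913) = 0.119889. H = 0.306487 + 0.119889 = 0.4264

0.4264 bits
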